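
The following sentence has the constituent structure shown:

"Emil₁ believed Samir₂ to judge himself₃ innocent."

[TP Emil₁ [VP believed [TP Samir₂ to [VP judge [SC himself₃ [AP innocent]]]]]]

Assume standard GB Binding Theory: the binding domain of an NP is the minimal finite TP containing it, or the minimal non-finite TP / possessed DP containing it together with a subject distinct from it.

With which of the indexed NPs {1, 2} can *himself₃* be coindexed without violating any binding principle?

{2}

*himself* is an anaphor, so Principle A applies: it must be bound in its binding domain.
Binding domain of *himself₃*: the embedded TP, whose subject is Samir₂.
*Emil₁* c-commands the anaphor but is outside its binding domain → cannot satisfy Principle A.
*Samir₂* c-commands the anaphor within its binding domain → licit binder.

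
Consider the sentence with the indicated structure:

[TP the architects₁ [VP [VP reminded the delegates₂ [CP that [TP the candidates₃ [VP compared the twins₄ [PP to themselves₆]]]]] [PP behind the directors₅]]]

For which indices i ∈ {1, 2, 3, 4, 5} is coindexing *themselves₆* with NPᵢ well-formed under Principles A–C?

{3, 4}

*themselves* is an anaphor, so Principle A applies: it must be bound in its binding domain.
Binding domain of *themselves₆*: the embedded TP, whose subject is the candidates₃.
*the architects₁* c-commands the anaphor but is outside its binding domain → cannot satisfy Principle A.
*the delegates₂* c-commands the anaphor but is outside its binding domain → cannot satisfy Principle A.
*the candidates₃* c-commands the anaphor within its binding domain → licit binder.
*the twins₄* c-commands the anaphor within its binding domain → licit binder.
*the directors₅* does not c-command the anaphor → cannot bind it.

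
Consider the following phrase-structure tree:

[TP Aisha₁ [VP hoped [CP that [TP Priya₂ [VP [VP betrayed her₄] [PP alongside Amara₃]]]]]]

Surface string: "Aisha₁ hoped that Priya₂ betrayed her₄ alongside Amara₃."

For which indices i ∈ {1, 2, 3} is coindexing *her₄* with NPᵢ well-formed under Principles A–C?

*her* is a pronoun, so Principle B applies: it must be free in its binding domain.
Binding domain of *her₄*: the embedded TP, whose subject is Priya₂.
*Aisha₁* c-commands the pronoun but from outside its binding domain, and is not c-commanded by it → coindexation permitted.
*Priya₂* c-commands the pronoun within its binding domain → coindexation would violate Principle B.
*Amara₃* and the pronoun do not c-command one another → neither Principle B nor Principle C is at stake; coindexation permitted.

{1, 3}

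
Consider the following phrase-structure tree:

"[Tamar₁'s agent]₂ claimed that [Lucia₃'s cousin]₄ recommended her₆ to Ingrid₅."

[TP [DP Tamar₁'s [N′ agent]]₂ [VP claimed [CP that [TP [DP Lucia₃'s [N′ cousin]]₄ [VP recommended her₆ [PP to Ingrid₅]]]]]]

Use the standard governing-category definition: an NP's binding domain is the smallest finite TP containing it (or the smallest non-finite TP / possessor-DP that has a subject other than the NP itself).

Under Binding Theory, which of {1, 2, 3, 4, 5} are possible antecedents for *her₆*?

*her* is a pronoun, so Principle B applies: it must be free in its binding domain.
Binding domain of *her₆*: the embedded TP, whose subject is [Lucia₃'s cousin]₄.
*Tamar₁* and the pronoun do not c-command one another → neither Principle B nor Principle C is at stake; coindexation permitted.
*[Tamar₁'s agent]₂* c-commands the pronoun but from outside its binding domain, and is not c-commanded by it → coindexation permitted.
*Lucia₃* and the pronoun do not c-command one another → neither Principle B nor Principle C is at stake; coindexation permitted.
*[Lucia₃'s cousin]₄* c-commands the pronoun within its binding domain → coindexation would violate Principle B.
*Ingrid₅*: the pronoun c-commands this R-expression → coindexation would violate Principle C on *Ingrid₅*.

{1, 2, 3}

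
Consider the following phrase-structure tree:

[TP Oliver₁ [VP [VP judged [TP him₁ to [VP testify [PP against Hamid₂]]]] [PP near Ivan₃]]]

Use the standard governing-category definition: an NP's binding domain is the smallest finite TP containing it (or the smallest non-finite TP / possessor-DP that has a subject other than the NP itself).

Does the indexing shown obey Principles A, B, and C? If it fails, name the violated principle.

Principle B

The two coindexed NPs are *Oliver₁* and *him₁*.
*him₁* is a pronoun. Its binding domain is the matrix TP, whose subject is Oliver₁.
*Oliver₁* c-commands it within that domain and carries the same index.
The pronoun is locally bound → Principle B violation.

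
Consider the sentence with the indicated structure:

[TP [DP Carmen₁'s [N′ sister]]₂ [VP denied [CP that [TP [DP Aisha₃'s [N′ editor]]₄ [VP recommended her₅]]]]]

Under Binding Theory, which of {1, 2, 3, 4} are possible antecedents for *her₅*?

*her* is a pronoun, so Principle B applies: it must be free in its binding domain.
Binding domain of *her₅*: the embedded TP, whose subject is [Aisha₃'s editor]₄.
*Carmen₁* and the pronoun do not c-command one another → neither Principle B nor Principle C is at stake; coindexation permitted.
*[Carmen₁'s sister]₂* c-commands the pronoun but from outside its binding domain, and is not c-commanded by it → coindexation permitted.
*Aisha₃* and the pronoun do not c-command one another → neither Principle B nor Principle C is at stake; coindexation permitted.
*[Aisha₃'s editor]₄* c-commands the pronoun within its binding domain → coindexation would violate Principle B.

{1, 2, 3}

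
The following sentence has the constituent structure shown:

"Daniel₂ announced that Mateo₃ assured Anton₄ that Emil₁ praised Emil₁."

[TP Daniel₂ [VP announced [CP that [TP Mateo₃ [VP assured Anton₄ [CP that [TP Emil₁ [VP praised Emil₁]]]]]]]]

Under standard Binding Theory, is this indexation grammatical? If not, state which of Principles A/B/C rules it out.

Principle C

The two coindexed NPs are *Emil₁* (the higher occurrence) and *Emil₁* (the lower occurrence).
*Emil₁* (the lower occurrence) is an R-expression. Principle C requires it to be free everywhere.
*Emil₁* (the higher occurrence) c-commands it and carries the same index.
The R-expression is bound → Principle C violation.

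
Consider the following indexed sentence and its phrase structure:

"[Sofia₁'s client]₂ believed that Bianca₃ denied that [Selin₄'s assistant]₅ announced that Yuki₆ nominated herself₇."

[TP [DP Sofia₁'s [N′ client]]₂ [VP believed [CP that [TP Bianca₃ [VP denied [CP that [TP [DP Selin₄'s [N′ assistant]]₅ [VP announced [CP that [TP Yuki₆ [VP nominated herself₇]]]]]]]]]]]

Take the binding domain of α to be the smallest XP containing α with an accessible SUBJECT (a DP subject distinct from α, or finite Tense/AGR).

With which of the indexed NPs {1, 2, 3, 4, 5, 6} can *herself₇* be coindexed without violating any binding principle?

*herself* is an anaphor, so Principle A applies: it must be bound in its binding domain.
Binding domain of *herself₇*: the embedded TP, whose subject is Yuki₆.
*Sofia₁* does not c-command the anaphor → cannot bind it.
*[Sofia₁'s client]₂* c-commands the anaphor but is outside its binding domain → cannot satisfy Principle A.
*Bianca₃* c-commands the anaphor but is outside its binding domain → cannot satisfy Principle A.
*Selin₄* does not c-command the anaphor → cannot bind it.
*[Selin₄'s assistant]₅* c-commands the anaphor but is outside its binding domain → cannot satisfy Principle A.
*Yuki₆* c-commands the anaphor within its binding domain → licit binder.

{6}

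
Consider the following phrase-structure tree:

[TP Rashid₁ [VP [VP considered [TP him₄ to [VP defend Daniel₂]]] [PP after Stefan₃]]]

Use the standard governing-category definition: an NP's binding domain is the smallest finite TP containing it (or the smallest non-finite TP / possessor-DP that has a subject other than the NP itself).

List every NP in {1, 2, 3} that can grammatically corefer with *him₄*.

*him* is a pronoun, so Principle B applies: it must be free in its binding domain.
Binding domain of *him₄*: the matrix TP, whose subject is Rashid₁.
*Rashid₁* c-commands the pronoun within its binding domain → coindexation would violate Principle B.
*Daniel₂*: the pronoun c-commands this R-expression → coindexation would violate Principle C on *Daniel₂*.
*Stefan₃* and the pronoun do not c-command one another → neither Principle B nor Principle C is at stake; coindexation permitted.

{3}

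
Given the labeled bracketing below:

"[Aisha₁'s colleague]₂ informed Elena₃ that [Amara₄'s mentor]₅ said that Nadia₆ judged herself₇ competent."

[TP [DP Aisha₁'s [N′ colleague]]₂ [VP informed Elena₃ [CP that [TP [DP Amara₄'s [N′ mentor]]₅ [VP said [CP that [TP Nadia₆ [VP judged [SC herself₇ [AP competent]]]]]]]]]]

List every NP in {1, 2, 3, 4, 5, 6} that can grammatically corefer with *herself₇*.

{6}

*herself* is an anaphor, so Principle A applies: it must be bound in its binding domain.
Binding domain of *herself₇*: the embedded TP, whose subject is Nadia₆.
*Aisha₁* does not c-command the anaphor → cannot bind it.
*[Aisha₁'s colleague]₂* c-commands the anaphor but is outside its binding domain → cannot satisfy Principle A.
*Elena₃* c-commands the anaphor but is outside its binding domain → cannot satisfy Principle A.
*Amara₄* does not c-command the anaphor → cannot bind it.
*[Amara₄'s mentor]₅* c-commands the anaphor but is outside its binding domain → cannot satisfy Principle A.
*Nadia₆* c-commands the anaphor within its binding domain → licit binder.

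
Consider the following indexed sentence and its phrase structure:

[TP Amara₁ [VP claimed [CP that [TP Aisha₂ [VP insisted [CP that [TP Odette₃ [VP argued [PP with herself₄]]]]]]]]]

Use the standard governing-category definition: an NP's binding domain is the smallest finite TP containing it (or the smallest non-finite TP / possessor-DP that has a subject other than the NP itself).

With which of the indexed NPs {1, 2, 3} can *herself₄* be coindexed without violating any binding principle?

*herself* is an anaphor, so Principle A applies: it must be bound in its binding domain.
Binding domain of *herself₄*: the embedded TP, whose subject is Odette₃.
*Amara₁* c-commands the anaphor but is outside its binding domain → cannot satisfy Principle A.
*Aisha₂* c-commands the anaphor but is outside its binding domain → cannot satisfy Principle A.
*Odette₃* c-commands the anaphor within its binding domain → licit binder.

{3}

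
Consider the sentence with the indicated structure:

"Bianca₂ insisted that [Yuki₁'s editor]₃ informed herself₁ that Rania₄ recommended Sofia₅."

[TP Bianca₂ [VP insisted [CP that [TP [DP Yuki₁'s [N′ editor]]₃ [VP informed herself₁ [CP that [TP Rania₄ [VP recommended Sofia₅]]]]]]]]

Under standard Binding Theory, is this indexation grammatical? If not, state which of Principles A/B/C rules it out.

Principle A

The two coindexed NPs are *Yuki₁* and *herself₁*.
*herself₁* is an anaphor. Principle A requires it to be bound within its binding domain — the embedded TP, whose subject is [Yuki₁'s editor]₃.
Within that domain it is c-commanded by *[Yuki₁'s editor]₃*, which does not share its index.
*Yuki₁* does not c-command the anaphor at all.
The anaphor is unbound in its domain → Principle A violation.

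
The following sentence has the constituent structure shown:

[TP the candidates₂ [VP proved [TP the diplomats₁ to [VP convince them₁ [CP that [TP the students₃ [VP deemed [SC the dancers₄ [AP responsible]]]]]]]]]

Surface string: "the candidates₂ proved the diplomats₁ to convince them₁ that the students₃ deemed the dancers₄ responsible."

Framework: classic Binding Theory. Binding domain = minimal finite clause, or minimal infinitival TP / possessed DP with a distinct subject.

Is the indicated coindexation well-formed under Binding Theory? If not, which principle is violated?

The two coindexed NPs are *the diplomats₁* and *them₁*.
*them₁* is a pronoun. Its binding domain is the embedded TP, whose subject is the diplomats₁.
*the diplomats₁* c-commands it within that domain and carries the same index.
The pronoun is locally bound → Principle B violation.

Principle B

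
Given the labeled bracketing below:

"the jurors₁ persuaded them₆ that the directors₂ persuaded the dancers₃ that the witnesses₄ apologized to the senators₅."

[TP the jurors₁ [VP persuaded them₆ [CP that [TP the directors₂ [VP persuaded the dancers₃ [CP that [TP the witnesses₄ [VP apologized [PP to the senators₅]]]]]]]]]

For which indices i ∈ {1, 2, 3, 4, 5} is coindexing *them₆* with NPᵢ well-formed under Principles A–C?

none

*them* is a pronoun, so Principle B applies: it must be free in its binding domain.
Binding domain of *them₆*: the matrix TP, whose subject is the jurors₁.
*the jurors₁* c-commands the pronoun within its binding domain → coindexation would violate Principle B.
*the directors₂*: the pronoun c-commands this R-expression → coindexation would violate Principle C on *the directors₂*.
*the dancers₃*: the pronoun c-commands this R-expression → coindexation would violate Principle C on *the dancers₃*.
*the witnesses₄*: the pronoun c-commands this R-expression → coindexation would violate Principle C on *the witnesses₄*.
*the senators₅*: the pronoun c-commands this R-expression → coindexation would violate Principle C on *the senators₅*.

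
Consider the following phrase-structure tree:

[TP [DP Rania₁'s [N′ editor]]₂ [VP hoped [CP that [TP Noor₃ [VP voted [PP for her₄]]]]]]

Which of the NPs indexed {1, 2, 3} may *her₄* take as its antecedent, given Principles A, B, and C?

*her* is a pronoun, so Principle B applies: it must be free in its binding domain.
Binding domain of *her₄*: the embedded TP, whose subject is Noor₃.
*Rania₁* and the pronoun do not c-command one another → neither Principle B nor Principle C is at stake; coindexation permitted.
*[Rania₁'s editor]₂* c-commands the pronoun but from outside its binding domain, and is not c-commanded by it → coindexation permitted.
*Noor₃* c-commands the pronoun within its binding domain → coindexation would violate Principle B.

{1, 2}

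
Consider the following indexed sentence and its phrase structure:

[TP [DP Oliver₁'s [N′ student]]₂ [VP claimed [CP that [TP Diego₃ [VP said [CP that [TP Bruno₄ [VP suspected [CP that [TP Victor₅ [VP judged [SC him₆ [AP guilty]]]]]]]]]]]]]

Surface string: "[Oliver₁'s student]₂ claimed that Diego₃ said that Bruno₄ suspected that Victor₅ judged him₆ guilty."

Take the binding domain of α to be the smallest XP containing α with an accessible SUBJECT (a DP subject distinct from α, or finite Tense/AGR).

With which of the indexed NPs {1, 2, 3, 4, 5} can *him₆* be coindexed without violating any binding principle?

{1, 2, 3, 4}

*him* is a pronoun, so Principle B applies: it must be free in its binding domain.
Binding domain of *him₆*: the embedded TP, whose subject is Victor₅.
*Oliver₁* and the pronoun do not c-command one another → neither Principle B nor Principle C is at stake; coindexation permitted.
*[Oliver₁'s student]₂* c-commands the pronoun but from outside its binding domain, and is not c-commanded by it → coindexation permitted.
*Diego₃* c-commands the pronoun but from outside its binding domain, and is not c-commanded by it → coindexation permitted.
*Bruno₄* c-commands the pronoun but from outside its binding domain, and is not c-commanded by it → coindexation permitted.
*Victor₅* c-commands the pronoun within its binding domain → coindexation would violate Principle B.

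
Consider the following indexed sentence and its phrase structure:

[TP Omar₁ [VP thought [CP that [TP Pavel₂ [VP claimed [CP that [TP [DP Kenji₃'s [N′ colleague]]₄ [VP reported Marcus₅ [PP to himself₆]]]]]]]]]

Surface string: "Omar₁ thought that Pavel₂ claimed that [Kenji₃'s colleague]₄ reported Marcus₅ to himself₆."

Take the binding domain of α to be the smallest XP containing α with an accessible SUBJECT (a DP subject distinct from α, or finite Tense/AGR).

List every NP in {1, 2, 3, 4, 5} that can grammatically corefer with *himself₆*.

*himself* is an anaphor, so Principle A applies: it must be bound in its binding domain.
Binding domain of *himself₆*: the embedded TP, whose subject is [Kenji₃'s colleague]₄.
*Omar₁* c-commands the anaphor but is outside its binding domain → cannot satisfy Principle A.
*Pavel₂* c-commands the anaphor but is outside its binding domain → cannot satisfy Principle A.
*Kenji₃* does not c-command the anaphor → cannot bind it.
*[Kenji₃'s colleague]₄* c-commands the anaphor within its binding domain → licit binder.
*Marcus₅* c-commands the anaphor within its binding domain → licit binder.

{4, 5}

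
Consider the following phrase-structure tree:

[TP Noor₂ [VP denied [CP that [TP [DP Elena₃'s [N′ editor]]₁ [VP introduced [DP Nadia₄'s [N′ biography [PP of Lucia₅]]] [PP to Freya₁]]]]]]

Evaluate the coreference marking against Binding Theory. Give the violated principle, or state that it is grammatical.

The two coindexed NPs are *[Elena₃'s editor]₁* and *Freya₁*.
*Freya₁* is an R-expression. Principle C requires it to be free everywhere.
*[Elena₃'s editor]₁* c-commands it and carries the same index.
The R-expression is bound → Principle C violation.

Principle C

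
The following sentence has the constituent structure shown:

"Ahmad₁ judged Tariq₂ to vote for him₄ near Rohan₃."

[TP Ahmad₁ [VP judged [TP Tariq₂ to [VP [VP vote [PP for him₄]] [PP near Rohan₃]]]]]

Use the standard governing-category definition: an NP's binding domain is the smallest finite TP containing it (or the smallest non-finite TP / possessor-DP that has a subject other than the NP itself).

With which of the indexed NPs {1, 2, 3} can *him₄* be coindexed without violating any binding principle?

*him* is a pronoun, so Principle B applies: it must be free in its binding domain.
Binding domain of *him₄*: the embedded TP, whose subject is Tariq₂.
*Ahmad₁* c-commands the pronoun but from outside its binding domain, and is not c-commanded by it → coindexation permitted.
*Tariq₂* c-commands the pronoun within its binding domain → coindexation would violate Principle B.
*Rohan₃* and the pronoun do not c-command one another → neither Principle B nor Principle C is at stake; coindexation permitted.

{1, 3}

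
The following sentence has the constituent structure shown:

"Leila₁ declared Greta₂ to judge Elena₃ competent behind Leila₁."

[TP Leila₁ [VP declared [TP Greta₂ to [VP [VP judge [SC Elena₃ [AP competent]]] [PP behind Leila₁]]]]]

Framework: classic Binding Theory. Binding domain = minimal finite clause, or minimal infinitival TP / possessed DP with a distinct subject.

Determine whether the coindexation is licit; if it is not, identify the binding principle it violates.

The two coindexed NPs are *Leila₁* (the lower occurrence) and *Leila₁* (the higher occurrence).
*Leila₁* (the lower occurrence) is an R-expression. Principle C requires it to be free everywhere.
*Leila₁* (the higher occurrence) c-commands it and carries the same index.
The R-expression is bound → Principle C violation.

Principle C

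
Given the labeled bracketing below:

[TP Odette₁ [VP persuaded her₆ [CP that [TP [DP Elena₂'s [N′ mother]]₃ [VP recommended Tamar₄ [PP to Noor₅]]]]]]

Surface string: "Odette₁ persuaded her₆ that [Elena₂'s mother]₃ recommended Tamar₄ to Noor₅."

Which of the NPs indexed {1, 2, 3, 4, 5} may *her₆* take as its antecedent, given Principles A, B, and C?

*her* is a pronoun, so Principle B applies: it must be free in its binding domain.
Binding domain of *her₆*: the matrix TP, whose subject is Odette₁.
*Odette₁* c-commands the pronoun within its binding domain → coindexation would violate Principle B.
*Elena₂*: the pronoun c-commands this R-expression → coindexation would violate Principle C on *Elena₂*.
*[Elena₂'s mother]₃*: the pronoun c-commands this R-expression → coindexation would violate Principle C on *[Elena₂'s mother]₃*.
*Tamar₄*: the pronoun c-commands this R-expression → coindexation would violate Principle C on *Tamar₄*.
*Noor₅*: the pronoun c-commands this R-expression → coindexation would violate Principle C on *Noor₅*.

none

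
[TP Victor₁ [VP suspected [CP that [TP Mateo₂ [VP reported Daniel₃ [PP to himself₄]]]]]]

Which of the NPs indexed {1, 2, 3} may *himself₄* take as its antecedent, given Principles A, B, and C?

*himself* is an anaphor, so Principle A applies: it must be bound in its binding domain.
Binding domain of *himself₄*: the embedded TP, whose subject is Mateo₂.
*Victor₁* c-commands the anaphor but is outside its binding domain → cannot satisfy Principle A.
*Mateo₂* c-commands the anaphor within its binding domain → licit binder.
*Daniel₃* c-commands the anaphor within its binding domain → licit binder.

{2, 3}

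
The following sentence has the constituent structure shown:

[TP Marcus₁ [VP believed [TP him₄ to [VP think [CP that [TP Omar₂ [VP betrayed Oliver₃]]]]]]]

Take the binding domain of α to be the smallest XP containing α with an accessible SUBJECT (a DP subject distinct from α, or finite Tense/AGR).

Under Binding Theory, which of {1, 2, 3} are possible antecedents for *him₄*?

none

*him* is a pronoun, so Principle B applies: it must be free in its binding domain.
Binding domain of *him₄*: the matrix TP, whose subject is Marcus₁.
*Marcus₁* c-commands the pronoun within its binding domain → coindexation would violate Principle B.
*Omar₂*: the pronoun c-commands this R-expression → coindexation would violate Principle C on *Omar₂*.
*Oliver₃*: the pronoun c-commands this R-expression → coindexation would violate Principle C on *Oliver₃*.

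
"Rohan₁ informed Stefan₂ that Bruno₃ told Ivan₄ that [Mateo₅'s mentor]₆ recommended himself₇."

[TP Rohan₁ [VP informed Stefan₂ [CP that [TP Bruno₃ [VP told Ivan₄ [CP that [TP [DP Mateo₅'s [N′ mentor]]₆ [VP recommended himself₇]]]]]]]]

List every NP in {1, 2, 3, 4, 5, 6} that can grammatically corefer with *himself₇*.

*himself* is an anaphor, so Principle A applies: it must be bound in its binding domain.
Binding domain of *himself₇*: the embedded TP, whose subject is [Mateo₅'s mentor]₆.
*Rohan₁* c-commands the anaphor but is outside its binding domain → cannot satisfy Principle A.
*Stefan₂* c-commands the anaphor but is outside its binding domain → cannot satisfy Principle A.
*Bruno₃* c-commands the anaphor but is outside its binding domain → cannot satisfy Principle A.
*Ivan₄* c-commands the anaphor but is outside its binding domain → cannot satisfy Principle A.
*Mateo₅* does not c-command the anaphor → cannot bind it.
*[Mateo₅'s mentor]₆* c-commands the anaphor within its binding domain → licit binder.

{6}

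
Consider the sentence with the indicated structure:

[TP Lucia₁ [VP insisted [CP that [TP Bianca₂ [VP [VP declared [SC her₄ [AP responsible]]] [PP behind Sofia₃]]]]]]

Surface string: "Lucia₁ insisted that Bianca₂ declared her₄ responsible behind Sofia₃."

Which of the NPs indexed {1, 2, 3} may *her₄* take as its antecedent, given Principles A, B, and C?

*her* is a pronoun, so Principle B applies: it must be free in its binding domain.
Binding domain of *her₄*: the embedded TP, whose subject is Bianca₂.
*Lucia₁* c-commands the pronoun but from outside its binding domain, and is not c-commanded by it → coindexation permitted.
*Bianca₂* c-commands the pronoun within its binding domain → coindexation would violate Principle B.
*Sofia₃* and the pronoun do not c-command one another → neither Principle B nor Principle C is at stake; coindexation permitted.

{1, 3}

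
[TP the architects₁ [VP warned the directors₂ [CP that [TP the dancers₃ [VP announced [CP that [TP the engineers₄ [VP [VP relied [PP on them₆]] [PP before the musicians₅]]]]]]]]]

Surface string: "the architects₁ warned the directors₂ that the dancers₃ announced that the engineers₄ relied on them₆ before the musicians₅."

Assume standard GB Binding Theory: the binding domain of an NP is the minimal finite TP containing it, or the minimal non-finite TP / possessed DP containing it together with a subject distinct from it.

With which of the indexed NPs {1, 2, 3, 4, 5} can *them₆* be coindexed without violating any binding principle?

{1, 2, 3, 5}

*them* is a pronoun, so Principle B applies: it must be free in its binding domain.
Binding domain of *them₆*: the embedded TP, whose subject is the engineers₄.
*the architects₁* c-commands the pronoun but from outside its binding domain, and is not c-commanded by it → coindexation permitted.
*the directors₂* c-commands the pronoun but from outside its binding domain, and is not c-commanded by it → coindexation permitted.
*the dancers₃* c-commands the pronoun but from outside its binding domain, and is not c-commanded by it → coindexation permitted.
*the engineers₄* c-commands the pronoun within its binding domain → coindexation would violate Principle B.
*the musicians₅* and the pronoun do not c-command one another → neither Principle B nor Principle C is at stake; coindexation permitted.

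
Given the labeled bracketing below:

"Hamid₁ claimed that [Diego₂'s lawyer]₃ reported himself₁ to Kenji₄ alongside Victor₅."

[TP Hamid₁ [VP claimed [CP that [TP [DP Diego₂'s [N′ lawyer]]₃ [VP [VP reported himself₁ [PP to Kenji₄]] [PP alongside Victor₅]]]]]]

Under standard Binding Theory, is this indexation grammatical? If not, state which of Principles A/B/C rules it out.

Principle A

The two coindexed NPs are *Hamid₁* and *himself₁*.
*himself₁* is an anaphor. Principle A requires it to be bound within its binding domain — the embedded TP, whose subject is [Diego₂'s lawyer]₃.
Within that domain it is c-commanded by *[Diego₂'s lawyer]₃*, which does not share its index.
*Hamid₁* does c-command the anaphor, but from outside its binding domain.
The anaphor is unbound in its domain → Principle A violation.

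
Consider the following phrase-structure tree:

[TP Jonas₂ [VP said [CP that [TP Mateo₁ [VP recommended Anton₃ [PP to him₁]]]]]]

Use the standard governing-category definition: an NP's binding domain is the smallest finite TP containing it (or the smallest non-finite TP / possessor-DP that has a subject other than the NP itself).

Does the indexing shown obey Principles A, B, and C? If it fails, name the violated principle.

Principle B

The two coindexed NPs are *Mateo₁* and *him₁*.
*him₁* is a pronoun. Its binding domain is the embedded TP, whose subject is Mateo₁.
*Mateo₁* c-commands it within that domain and carries the same index.
The pronoun is locally bound → Principle B violation.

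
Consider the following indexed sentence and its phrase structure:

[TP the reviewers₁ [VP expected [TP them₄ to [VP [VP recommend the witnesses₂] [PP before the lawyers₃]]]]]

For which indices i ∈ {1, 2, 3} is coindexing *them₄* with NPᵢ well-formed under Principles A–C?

*them* is a pronoun, so Principle B applies: it must be free in its binding domain.
Binding domain of *them₄*: the matrix TP, whose subject is the reviewers₁.
*the reviewers₁* c-commands the pronoun within its binding domain → coindexation would violate Principle B.
*the witnesses₂*: the pronoun c-commands this R-expression → coindexation would violate Principle C on *the witnesses₂*.
*the lawyers₃*: the pronoun c-commands this R-expression → coindexation would violate Principle C on *the lawyers₃*.

none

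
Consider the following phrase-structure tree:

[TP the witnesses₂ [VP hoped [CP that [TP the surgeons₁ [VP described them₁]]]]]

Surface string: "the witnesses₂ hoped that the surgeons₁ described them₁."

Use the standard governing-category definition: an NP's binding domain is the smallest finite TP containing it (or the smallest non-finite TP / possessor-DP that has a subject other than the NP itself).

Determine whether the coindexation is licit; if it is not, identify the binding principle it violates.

The two coindexed NPs are *the surgeons₁* and *them₁*.
*them₁* is a pronoun. Its binding domain is the embedded TP, whose subject is the surgeons₁.
*the surgeons₁* c-commands it within that domain and carries the same index.
The pronoun is locally bound → Principle B violation.

Principle B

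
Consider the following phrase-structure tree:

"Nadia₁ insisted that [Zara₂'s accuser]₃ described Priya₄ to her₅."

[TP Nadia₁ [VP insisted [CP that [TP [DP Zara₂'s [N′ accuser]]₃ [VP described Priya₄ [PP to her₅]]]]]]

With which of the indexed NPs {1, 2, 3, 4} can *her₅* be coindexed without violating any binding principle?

{1, 2}

*her* is a pronoun, so Principle B applies: it must be free in its binding domain.
Binding domain of *her₅*: the embedded TP, whose subject is [Zara₂'s accuser]₃.
*Nadia₁* c-commands the pronoun but from outside its binding domain, and is not c-commanded by it → coindexation permitted.
*Zara₂* and the pronoun do not c-command one another → neither Principle B nor Principle C is at stake; coindexation permitted.
*[Zara₂'s accuser]₃* c-commands the pronoun within its binding domain → coindexation would violate Principle B.
*Priya₄* c-commands the pronoun within its binding domain → coindexation would violate Principle B.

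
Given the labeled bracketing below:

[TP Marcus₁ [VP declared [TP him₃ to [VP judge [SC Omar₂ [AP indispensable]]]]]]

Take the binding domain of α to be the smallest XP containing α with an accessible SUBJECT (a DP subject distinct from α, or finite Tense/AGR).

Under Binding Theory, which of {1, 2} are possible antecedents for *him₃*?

*him* is a pronoun, so Principle B applies: it must be free in its binding domain.
Binding domain of *him₃*: the matrix TP, whose subject is Marcus₁.
*Marcus₁* c-commands the pronoun within its binding domain → coindexation would violate Principle B.
*Omar₂*: the pronoun c-commands this R-expression → coindexation would violate Principle C on *Omar₂*.

none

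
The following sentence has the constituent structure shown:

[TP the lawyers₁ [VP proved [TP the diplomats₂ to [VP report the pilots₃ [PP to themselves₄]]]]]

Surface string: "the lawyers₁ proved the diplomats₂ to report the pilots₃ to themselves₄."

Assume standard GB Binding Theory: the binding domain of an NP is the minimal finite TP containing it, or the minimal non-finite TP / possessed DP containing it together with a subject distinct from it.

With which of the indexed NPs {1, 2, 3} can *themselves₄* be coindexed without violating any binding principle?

{2, 3}

*themselves* is an anaphor, so Principle A applies: it must be bound in its binding domain.
Binding domain of *themselves₄*: the embedded TP, whose subject is the diplomats₂.
*the lawyers₁* c-commands the anaphor but is outside its binding domain → cannot satisfy Principle A.
*the diplomats₂* c-commands the anaphor within its binding domain → licit binder.
*the pilots₃* c-commands the anaphor within its binding domain → licit binder.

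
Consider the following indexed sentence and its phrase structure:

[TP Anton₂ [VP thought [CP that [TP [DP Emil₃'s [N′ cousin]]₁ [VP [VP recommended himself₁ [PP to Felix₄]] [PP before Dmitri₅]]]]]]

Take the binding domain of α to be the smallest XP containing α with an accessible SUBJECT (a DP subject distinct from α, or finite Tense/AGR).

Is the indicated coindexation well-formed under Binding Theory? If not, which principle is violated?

The two coindexed NPs are *[Emil₃'s cousin]₁* and *himself₁*.
*himself₁* is an anaphor; its binding domain is the embedded TP, whose subject is [Emil₃'s cousin]₁. *[Emil₃'s cousin]₁* c-commands it within that domain and shares its index, so Principle A is satisfied.
*[Emil₃'s cousin]₁* is an R-expression; *himself₁* does not c-command it, and no other NP shares its index, so Principle C is satisfied.
All principles are respected.

grammatical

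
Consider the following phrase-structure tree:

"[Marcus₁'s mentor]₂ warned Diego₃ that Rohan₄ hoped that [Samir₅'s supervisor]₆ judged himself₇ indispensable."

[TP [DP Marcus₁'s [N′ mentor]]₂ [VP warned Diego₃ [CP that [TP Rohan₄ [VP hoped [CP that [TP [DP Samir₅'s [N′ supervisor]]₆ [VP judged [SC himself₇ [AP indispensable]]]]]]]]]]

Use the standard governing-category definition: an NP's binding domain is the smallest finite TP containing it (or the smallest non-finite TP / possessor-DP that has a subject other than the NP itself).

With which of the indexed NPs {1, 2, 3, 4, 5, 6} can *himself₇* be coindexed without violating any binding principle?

{6}

*himself* is an anaphor, so Principle A applies: it must be bound in its binding domain.
Binding domain of *himself₇*: the embedded TP, whose subject is [Samir₅'s supervisor]₆.
*Marcus₁* does not c-command the anaphor → cannot bind it.
*[Marcus₁'s mentor]₂* c-commands the anaphor but is outside its binding domain → cannot satisfy Principle A.
*Diego₃* c-commands the anaphor but is outside its binding domain → cannot satisfy Principle A.
*Rohan₄* c-commands the anaphor but is outside its binding domain → cannot satisfy Principle A.
*Samir₅* does not c-command the anaphor → cannot bind it.
*[Samir₅'s supervisor]₆* c-commands the anaphor within its binding domain → licit binder.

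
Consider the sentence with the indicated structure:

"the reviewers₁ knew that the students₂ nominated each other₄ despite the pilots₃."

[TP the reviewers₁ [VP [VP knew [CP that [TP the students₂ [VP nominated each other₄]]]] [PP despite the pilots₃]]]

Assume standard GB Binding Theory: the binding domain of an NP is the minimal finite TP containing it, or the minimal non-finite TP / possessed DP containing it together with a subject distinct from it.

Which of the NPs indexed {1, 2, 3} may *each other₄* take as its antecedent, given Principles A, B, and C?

*each other* is an anaphor, so Principle A applies: it must be bound in its binding domain.
Binding domain of *each other₄*: the embedded TP, whose subject is the students₂.
*the reviewers₁* c-commands the anaphor but is outside its binding domain → cannot satisfy Principle A.
*the students₂* c-commands the anaphor within its binding domain → licit binder.
*the pilots₃* does not c-command the anaphor → cannot bind it.

{2}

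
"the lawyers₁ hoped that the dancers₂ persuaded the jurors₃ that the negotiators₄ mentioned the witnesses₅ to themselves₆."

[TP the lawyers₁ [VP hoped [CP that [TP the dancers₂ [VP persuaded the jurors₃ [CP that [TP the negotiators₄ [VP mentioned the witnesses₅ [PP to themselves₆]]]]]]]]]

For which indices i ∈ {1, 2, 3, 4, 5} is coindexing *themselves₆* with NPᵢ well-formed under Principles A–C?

*themselves* is an anaphor, so Principle A applies: it must be bound in its binding domain.
Binding domain of *themselves₆*: the embedded TP, whose subject is the negotiators₄.
*the lawyers₁* c-commands the anaphor but is outside its binding domain → cannot satisfy Principle A.
*the dancers₂* c-commands the anaphor but is outside its binding domain → cannot satisfy Principle A.
*the jurors₃* c-commands the anaphor but is outside its binding domain → cannot satisfy Principle A.
*the negotiators₄* c-commands the anaphor within its binding domain → licit binder.
*the witnesses₅* c-commands the anaphor within its binding domain → licit binder.

{4, 5}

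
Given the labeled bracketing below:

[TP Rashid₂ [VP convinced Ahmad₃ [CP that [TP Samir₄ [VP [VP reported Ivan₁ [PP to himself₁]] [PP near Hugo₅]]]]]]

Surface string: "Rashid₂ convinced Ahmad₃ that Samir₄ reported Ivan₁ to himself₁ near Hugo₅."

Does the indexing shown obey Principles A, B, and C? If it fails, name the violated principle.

grammatical

The two coindexed NPs are *Ivan₁* and *himself₁*.
*himself₁* is an anaphor; its binding domain is the embedded TP, whose subject is Samir₄. *Ivan₁* c-commands it within that domain and shares its index, so Principle A is satisfied.
*Ivan₁* is an R-expression; *himself₁* does not c-command it, and no other NP shares its index, so Principle C is satisfied.
All principles are respected.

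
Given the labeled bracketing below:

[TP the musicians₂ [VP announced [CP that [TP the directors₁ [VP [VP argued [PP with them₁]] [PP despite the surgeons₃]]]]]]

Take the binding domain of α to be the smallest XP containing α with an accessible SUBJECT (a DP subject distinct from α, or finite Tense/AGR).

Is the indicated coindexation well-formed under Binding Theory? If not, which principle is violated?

Principle B

The two coindexed NPs are *the directors₁* and *them₁*.
*them₁* is a pronoun. Its binding domain is the embedded TP, whose subject is the directors₁.
*the directors₁* c-commands it within that domain and carries the same index.
The pronoun is locally bound → Principle B violation.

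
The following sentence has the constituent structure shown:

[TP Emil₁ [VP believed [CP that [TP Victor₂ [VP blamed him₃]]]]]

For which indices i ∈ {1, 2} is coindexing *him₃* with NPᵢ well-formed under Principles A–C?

*him* is a pronoun, so Principle B applies: it must be free in its binding domain.
Binding domain of *him₃*: the embedded TP, whose subject is Victor₂.
*Emil₁* c-commands the pronoun but from outside its binding domain, and is not c-commanded by it → coindexation permitted.
*Victor₂* c-commands the pronoun within its binding domain → coindexation would violate Principle B.

{1}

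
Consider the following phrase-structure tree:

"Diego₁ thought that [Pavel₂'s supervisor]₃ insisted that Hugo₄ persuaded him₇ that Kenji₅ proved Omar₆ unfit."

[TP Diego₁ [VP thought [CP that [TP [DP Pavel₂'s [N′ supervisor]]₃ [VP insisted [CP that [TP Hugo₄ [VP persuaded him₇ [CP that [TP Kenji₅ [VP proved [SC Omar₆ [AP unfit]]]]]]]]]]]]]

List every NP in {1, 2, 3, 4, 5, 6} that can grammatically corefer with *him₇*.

*him* is a pronoun, so Principle B applies: it must be free in its binding domain.
Binding domain of *him₇*: the embedded TP, whose subject is Hugo₄.
*Diego₁* c-commands the pronoun but from outside its binding domain, and is not c-commanded by it → coindexation permitted.
*Pavel₂* and the pronoun do not c-command one another → neither Principle B nor Principle C is at stake; coindexation permitted.
*[Pavel₂'s supervisor]₃* c-commands the pronoun but from outside its binding domain, and is not c-commanded by it → coindexation permitted.
*Hugo₄* c-commands the pronoun within its binding domain → coindexation would violate Principle B.
*Kenji₅*: the pronoun c-commands this R-expression → coindexation would violate Principle C on *Kenji₅*.
*Omar₆*: the pronoun c-commands this R-expression → coindexation would violate Principle C on *Omar₆*.

{1, 2, 3}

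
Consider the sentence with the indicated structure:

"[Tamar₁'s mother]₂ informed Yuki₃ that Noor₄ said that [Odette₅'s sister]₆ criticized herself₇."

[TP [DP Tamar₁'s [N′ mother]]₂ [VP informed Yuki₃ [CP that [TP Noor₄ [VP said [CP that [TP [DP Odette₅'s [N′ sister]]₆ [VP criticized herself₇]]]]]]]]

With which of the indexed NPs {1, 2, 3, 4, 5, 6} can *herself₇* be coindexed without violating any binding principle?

{6}

*herself* is an anaphor, so Principle A applies: it must be bound in its binding domain.
Binding domain of *herself₇*: the embedded TP, whose subject is [Odette₅'s sister]₆.
*Tamar₁* does not c-command the anaphor → cannot bind it.
*[Tamar₁'s mother]₂* c-commands the anaphor but is outside its binding domain → cannot satisfy Principle A.
*Yuki₃* c-commands the anaphor but is outside its binding domain → cannot satisfy Principle A.
*Noor₄* c-commands the anaphor but is outside its binding domain → cannot satisfy Principle A.
*Odette₅* does not c-command the anaphor → cannot bind it.
*[Odette₅'s sister]₆* c-commands the anaphor within its binding domain → licit binder.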